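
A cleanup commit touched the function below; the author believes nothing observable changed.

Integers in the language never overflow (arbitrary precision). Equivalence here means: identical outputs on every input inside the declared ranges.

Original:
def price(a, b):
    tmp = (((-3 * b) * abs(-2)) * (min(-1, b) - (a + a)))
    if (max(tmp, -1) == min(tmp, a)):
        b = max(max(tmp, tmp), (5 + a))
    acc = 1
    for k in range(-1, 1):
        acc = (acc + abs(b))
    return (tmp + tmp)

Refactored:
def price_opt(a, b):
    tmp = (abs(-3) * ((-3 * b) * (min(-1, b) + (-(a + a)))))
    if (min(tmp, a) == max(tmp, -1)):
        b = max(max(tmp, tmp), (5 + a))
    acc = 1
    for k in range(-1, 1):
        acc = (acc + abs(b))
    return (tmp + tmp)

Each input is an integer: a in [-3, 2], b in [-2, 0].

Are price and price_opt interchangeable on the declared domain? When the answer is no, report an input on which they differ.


Not equivalent: a=-3, b=-2 separates them (96 vs 144).
price: tmp := 48 | (max(tmp, -1) == min(tmp, a)): false | acc := 1 | iter k=-1: | acc := 3 | iter k=0: | acc := 5 | result 96
price_opt: tmp := 72 | (min(tmp, a) == max(tmp, -1)): false | acc := 1 | iter k=-1: | acc := 3 | iter k=0: | acc := 5 | result 144
verdict: not equivalent; witness: a=-3, b=-2


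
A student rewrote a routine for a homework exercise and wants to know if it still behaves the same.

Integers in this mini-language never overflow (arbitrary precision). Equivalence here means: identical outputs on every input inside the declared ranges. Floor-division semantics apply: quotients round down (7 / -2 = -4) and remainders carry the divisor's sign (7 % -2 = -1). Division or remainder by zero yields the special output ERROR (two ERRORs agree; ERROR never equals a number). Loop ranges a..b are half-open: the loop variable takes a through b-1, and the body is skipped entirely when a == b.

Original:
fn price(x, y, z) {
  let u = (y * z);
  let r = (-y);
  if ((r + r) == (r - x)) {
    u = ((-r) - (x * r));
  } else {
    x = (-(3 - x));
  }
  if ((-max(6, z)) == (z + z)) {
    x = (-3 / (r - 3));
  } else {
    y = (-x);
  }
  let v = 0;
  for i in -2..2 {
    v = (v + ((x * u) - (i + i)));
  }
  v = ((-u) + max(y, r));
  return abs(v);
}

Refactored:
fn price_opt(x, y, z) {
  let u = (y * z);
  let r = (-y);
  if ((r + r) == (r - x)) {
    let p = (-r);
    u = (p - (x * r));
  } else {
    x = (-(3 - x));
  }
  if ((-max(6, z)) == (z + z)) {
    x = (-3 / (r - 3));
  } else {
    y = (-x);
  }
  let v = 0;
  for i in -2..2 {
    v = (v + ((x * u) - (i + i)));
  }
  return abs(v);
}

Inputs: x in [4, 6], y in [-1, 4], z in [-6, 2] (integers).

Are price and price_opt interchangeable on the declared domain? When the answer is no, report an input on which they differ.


These are not equivalent — on x=4, y=-1, z=-6 the outputs split (5 vs 28).
price: u=6, then r=1, then ((r + r) == (r - x)) is false, then x=1, then ((-max(6, z)) == (z + z)) is false, then y=-1, then v=0, then (i=-2), then v=10, then (i=-1), then v=18, then (i=0), then v=24, then (i=1), then v=28, then v=-5, then returns 5
price_opt: u=6, then r=1, then ((r + r) == (r - x)) is false, then x=1, then ((-max(6, z)) == (z + z)) is false, then y=-1, then v=0, then (i=-2), then v=10, then (i=-1), then v=18, then (i=0), then v=24, then (i=1), then v=28, then returns 28
verdict: not equivalent; witness: x=4, y=-1, z=-6


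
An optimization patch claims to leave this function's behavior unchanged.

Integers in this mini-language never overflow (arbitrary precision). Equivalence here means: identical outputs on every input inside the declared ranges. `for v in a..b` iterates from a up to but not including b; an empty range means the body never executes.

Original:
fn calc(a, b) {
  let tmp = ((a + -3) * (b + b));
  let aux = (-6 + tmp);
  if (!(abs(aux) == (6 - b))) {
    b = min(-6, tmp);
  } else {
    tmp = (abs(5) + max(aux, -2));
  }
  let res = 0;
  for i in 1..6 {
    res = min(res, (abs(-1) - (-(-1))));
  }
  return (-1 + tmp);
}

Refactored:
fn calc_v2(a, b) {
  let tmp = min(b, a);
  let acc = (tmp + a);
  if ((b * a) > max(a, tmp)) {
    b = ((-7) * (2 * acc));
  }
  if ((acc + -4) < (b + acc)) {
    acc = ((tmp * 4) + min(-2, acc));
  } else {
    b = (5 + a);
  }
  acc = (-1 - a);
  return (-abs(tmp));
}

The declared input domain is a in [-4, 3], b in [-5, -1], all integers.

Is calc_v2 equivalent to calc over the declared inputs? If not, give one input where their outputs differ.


There is a counterexample at a=-4, b=-5: 69 on one side, -5 on the other.
calc: tmp becomes 70; next aux becomes 64; next (!(abs(aux) == (6 - b))) evaluates to true; next b becomes -6; next res becomes 0; next at i=1:; next res becomes 0; next at i=2:; next res becomes 0; next at i=3:; next res becomes 0; next at i=4:; next res becomes 0; next at i=5:; next res becomes 0; next final value 69
calc_v2: tmp becomes -5; next acc becomes -9; next ((b * a) > max(a, tmp)) evaluates to true; next b becomes 126; next ((acc + -4) < (b + acc)) evaluates to true; next acc becomes -29; next acc becomes 3; next final value -5
verdict: not equivalent; witness: a=-4, b=-5


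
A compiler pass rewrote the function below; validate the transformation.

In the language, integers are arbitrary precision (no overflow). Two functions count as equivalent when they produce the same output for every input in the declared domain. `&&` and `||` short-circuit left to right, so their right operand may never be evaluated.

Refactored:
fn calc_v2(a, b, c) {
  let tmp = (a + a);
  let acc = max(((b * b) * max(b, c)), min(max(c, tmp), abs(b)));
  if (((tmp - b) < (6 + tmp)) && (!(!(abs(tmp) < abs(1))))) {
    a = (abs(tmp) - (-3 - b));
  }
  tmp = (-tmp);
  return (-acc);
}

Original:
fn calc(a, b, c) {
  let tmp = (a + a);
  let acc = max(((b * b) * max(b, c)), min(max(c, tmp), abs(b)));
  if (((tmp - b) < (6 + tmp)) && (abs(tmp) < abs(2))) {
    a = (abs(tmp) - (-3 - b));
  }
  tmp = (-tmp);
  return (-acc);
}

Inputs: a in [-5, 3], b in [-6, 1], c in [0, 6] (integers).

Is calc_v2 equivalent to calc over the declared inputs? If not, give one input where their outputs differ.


Equivalent. The suspicious edit (`2` became `1`) never changes the result for any input inside the declared domain.
An exhaustive pass over the 504 declared inputs shows identical outputs.
Spot check at a=0, b=-4, c=2 — calc: tmp := 0 | acc := 32 | (((tmp - b) < (6 + tmp)) && (abs(tmp) < abs(2))): true | a := -1 | tmp := 0 | result -32. calc_v2: tmp := 0 | acc := 32 | (((tmp - b) < (6 + tmp)) && (!(!(abs(tmp) < abs(1))))): true | a := -1 | tmp := 0 | result -32. Both give -32.
verdict: equivalent


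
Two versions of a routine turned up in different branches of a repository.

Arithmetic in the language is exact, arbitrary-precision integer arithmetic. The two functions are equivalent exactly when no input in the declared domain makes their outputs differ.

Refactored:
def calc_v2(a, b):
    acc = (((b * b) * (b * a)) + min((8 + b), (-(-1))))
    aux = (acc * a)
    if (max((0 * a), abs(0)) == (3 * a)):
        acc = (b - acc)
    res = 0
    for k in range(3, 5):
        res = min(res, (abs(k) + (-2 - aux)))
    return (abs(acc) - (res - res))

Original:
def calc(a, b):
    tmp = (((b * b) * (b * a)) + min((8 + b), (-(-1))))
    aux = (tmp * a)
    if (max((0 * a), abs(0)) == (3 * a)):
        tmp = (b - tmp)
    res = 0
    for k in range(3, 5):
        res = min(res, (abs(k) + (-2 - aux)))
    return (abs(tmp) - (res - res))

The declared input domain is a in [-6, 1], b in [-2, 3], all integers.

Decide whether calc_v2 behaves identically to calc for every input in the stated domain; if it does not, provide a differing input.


The two are interchangeable: local variable names differ, and every declared input agrees.
As a probe, take a=0, b=0: calc runs tmp becomes 1; next aux becomes 0; next (max((0 * a), abs(0)) == (3 * a)) evaluates to true; next tmp becomes -1; next res becomes 0; next at k=3:; next res becomes 0; next at k=4:; next res becomes 0; next final value 1; calc_v2 runs acc becomes 1; next aux becomes 0; next (max((0 * a), abs(0)) == (3 * a)) evaluates to true; next acc becomes -1; next res becomes 0; next at k=3:; next res becomes 0; next at k=4:; next res becomes 0; next final value 1; both end at 1.
An exhaustive pass over the 48 declared inputs shows identical outputs.
verdict: equivalent


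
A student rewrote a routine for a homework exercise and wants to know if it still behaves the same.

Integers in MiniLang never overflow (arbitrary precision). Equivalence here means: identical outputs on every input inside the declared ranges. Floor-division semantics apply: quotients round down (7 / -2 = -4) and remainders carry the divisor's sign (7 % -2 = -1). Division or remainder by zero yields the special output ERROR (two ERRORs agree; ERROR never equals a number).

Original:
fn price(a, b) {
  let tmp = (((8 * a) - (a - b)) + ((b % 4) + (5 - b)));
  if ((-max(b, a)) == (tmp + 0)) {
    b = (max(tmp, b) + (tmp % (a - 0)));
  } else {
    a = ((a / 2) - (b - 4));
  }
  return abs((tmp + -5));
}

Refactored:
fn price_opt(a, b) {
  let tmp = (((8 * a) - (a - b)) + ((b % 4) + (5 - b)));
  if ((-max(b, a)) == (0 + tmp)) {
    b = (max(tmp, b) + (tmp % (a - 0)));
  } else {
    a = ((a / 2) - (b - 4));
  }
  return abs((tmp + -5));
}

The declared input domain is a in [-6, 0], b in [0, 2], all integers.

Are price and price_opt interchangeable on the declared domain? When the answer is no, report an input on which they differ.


Comparing the listings, the differences include: same computation, different form.
One worked example (a=-4, b=2) — price: tmp becomes -21; next ((-max(b, a)) == (tmp + 0)) evaluates to false; next a becomes 0; next final value 26; price_opt: tmp becomes -21; next ((-max(b, a)) == (0 + tmp)) evaluates to false; next a becomes 0; next final value 26; agreement on 26.
Every one of the 21 inputs gives matching results.
verdict: equivalent


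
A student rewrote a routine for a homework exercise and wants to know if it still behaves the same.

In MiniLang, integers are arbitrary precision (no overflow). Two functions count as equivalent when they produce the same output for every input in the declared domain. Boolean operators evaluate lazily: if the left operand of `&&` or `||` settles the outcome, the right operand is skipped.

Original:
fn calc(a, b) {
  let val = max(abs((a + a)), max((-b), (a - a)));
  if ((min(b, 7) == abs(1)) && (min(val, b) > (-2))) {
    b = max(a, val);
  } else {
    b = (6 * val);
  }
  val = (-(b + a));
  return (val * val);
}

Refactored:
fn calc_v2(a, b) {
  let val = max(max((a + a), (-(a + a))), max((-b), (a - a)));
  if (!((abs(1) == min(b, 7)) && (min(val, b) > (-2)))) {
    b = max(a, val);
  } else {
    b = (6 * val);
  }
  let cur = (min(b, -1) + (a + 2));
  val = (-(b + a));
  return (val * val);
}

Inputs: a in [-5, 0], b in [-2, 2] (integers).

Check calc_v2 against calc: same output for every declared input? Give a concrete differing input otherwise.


Input a=-5, b=-2: 3025 from calc versus 25 from calc_v2.
verdict: not equivalent; witness: a=-5, b=-2


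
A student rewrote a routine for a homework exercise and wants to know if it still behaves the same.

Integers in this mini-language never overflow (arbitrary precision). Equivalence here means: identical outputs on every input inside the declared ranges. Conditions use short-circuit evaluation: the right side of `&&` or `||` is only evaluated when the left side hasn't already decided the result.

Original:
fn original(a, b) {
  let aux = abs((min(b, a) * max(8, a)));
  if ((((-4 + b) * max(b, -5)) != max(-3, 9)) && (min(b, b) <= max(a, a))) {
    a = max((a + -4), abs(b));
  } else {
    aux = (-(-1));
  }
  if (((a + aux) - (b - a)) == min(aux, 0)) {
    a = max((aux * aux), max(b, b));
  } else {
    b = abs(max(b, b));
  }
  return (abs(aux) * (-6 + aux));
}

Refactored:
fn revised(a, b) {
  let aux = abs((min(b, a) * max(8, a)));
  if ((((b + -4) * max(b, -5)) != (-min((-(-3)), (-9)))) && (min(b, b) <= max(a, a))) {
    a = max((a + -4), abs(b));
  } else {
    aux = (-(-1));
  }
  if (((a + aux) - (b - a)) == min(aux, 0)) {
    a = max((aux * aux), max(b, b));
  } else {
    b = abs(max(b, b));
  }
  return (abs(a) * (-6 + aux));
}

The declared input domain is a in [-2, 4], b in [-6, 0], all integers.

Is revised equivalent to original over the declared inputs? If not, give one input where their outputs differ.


Try a=-2, b=-6.
original: aux becomes 48; next ((((-4 + b) * max(b, -5)) != max(-3, 9)) && (min(b, b) <= max(a, a))) evaluates to true; next a becomes 6; next (((a + aux) - (b - a)) == min(aux, 0)) evaluates to false; next b becomes 6; next final value 2016
revised: aux becomes 48; next ((((b + -4) * max(b, -5)) != (-min((-(-3)), (-9)))) && (min(b, b) <= max(a, a))) evaluates to true; next a becomes 6; next (((a + aux) - (b - a)) == min(aux, 0)) evaluates to false; next b becomes 6; next final value 252
2016 vs 252 — the two versions disagree here.
verdict: not equivalent; witness: a=-2, b=-6


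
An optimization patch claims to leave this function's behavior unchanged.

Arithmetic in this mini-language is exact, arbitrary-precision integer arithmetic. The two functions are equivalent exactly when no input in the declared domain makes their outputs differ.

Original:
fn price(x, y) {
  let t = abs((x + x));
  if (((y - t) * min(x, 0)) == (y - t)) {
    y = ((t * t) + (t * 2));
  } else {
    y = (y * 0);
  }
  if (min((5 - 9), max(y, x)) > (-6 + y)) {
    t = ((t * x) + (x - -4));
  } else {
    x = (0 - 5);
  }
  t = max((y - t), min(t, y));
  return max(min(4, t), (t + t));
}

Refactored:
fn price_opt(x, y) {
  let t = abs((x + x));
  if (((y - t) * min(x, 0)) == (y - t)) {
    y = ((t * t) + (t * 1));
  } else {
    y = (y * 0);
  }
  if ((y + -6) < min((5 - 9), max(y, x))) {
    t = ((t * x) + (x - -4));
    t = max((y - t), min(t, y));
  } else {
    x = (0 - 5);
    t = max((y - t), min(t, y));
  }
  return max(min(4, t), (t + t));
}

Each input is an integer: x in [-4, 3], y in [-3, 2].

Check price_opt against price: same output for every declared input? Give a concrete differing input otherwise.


The rewrite breaks on x=-1, y=2, where the results are 12 and 8.
price: t = 2; (((y - t) * min(x, 0)) == (y - t)) -> true; y = 8; (min((5 - 9), max(y, x)) > (-6 + y)) -> false; x = -5; t = 6; return 12
price_opt: t = 2; (((y - t) * min(x, 0)) == (y - t)) -> true; y = 6; ((y + -6) < min((5 - 9), max(y, x))) -> false; x = -5; t = 4; return 8
verdict: not equivalent; witness: x=-1, y=2


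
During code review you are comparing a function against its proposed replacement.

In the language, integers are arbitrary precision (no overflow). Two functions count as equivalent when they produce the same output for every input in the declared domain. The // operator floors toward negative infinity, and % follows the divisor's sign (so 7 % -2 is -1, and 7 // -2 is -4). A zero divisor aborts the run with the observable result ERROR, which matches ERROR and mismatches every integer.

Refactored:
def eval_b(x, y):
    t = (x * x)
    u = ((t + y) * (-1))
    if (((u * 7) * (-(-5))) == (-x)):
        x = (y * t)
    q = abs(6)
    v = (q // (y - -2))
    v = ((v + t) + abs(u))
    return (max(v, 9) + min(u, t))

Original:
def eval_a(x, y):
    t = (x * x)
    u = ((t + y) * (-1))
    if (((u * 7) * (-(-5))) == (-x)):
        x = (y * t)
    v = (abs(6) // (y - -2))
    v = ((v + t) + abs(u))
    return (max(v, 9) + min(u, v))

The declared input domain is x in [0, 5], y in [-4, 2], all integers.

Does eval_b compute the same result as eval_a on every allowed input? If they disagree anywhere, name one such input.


There is a counterexample at x=0, y=-4: 10 on one side, 9 on the other.
eval_a: t := 0 | u := 4 | (((u * 7) * (-(-5))) == (-x)): false | v := -3 | v := 1 | result 10
eval_b: t := 0 | u := 4 | (((u * 7) * (-(-5))) == (-x)): false | q := 6 | v := -3 | v := 1 | result 9
verdict: not equivalent; witness: x=0, y=-4


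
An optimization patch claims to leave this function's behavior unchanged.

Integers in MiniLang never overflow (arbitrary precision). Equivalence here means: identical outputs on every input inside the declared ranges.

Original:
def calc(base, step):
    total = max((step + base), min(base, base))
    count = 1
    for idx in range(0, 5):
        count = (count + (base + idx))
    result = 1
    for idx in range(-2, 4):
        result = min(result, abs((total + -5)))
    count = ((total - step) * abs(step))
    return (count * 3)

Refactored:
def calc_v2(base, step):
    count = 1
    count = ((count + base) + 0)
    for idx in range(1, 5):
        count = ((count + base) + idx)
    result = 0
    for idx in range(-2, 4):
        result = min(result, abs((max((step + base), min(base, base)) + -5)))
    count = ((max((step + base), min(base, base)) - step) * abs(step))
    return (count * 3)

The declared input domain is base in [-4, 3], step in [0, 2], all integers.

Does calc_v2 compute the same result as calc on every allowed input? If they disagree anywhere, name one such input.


The suspicious edit (`1` became `0`) never changes the result for any input inside the declared domain; all 24 inputs agree.
verdict: equivalent


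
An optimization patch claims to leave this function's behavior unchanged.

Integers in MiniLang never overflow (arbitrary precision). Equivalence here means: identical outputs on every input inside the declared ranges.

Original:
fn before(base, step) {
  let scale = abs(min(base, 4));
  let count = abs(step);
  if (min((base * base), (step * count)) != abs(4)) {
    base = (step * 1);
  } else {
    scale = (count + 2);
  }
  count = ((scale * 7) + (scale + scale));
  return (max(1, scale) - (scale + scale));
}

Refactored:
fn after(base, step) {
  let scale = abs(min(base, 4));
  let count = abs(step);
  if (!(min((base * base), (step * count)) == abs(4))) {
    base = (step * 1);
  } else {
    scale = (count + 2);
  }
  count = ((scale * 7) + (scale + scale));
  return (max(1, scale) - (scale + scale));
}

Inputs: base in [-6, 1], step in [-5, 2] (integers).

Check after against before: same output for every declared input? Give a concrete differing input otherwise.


This is a faithful refactor — comparison usage differs; also boolean connective usage differs, but the computed results match everywhere.
One worked example (base=-4, step=-3) — before: scale = 4; count = 3; (min((base * base), (step * count)) != abs(4)) -> true; base = -3; count = 36; return -4; after: scale = 4; count = 3; (!(min((base * base), (step * count)) == abs(4))) -> true; base = -3; count = 36; return -4; agreement on -4.
An exhaustive pass over the 64 declared inputs shows identical outputs.
verdict: equivalent


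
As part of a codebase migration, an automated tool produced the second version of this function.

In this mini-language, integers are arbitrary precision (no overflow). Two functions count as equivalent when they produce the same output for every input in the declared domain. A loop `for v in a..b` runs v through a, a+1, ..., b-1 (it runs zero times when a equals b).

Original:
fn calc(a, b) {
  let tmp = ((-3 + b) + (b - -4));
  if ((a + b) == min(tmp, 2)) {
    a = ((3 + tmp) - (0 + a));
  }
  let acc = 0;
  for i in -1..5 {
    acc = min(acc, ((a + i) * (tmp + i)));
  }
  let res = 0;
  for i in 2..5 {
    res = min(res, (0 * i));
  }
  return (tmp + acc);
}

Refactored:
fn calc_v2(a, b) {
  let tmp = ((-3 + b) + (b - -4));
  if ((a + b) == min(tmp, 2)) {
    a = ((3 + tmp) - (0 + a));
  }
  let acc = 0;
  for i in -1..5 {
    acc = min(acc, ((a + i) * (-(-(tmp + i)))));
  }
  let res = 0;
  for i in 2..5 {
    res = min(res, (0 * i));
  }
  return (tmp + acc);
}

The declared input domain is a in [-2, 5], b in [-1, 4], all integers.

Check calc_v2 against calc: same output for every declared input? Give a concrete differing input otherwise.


Behavior is preserved: although same computation, different form, the outputs never diverge.
One worked example (a=5, b=4) — calc: tmp = 9; ((a + b) == min(tmp, 2)) -> false; acc = 0; [i=-1]; acc = 0; [i=0]; acc = 0; [i=1]; acc = 0; [i=2]; acc = 0; [i=3]; acc = 0; [i=4]; acc = 0; res = 0; [i=2]; res = 0; [i=3]; res = 0; [i=4]; res = 0; return 9; calc_v2: tmp = 9; ((a + b) == min(tmp, 2)) -> false; acc = 0; [i=-1]; acc = 0; [i=0]; acc = 0; [i=1]; acc = 0; [i=2]; acc = 0; [i=3]; acc = 0; [i=4]; acc = 0; res = 0; [i=2]; res = 0; [i=3]; res = 0; [i=4]; res = 0; return 9; agreement on 9.
Checked all 48 inputs in the declared domain: the outputs agree on every one.
verdict: equivalent


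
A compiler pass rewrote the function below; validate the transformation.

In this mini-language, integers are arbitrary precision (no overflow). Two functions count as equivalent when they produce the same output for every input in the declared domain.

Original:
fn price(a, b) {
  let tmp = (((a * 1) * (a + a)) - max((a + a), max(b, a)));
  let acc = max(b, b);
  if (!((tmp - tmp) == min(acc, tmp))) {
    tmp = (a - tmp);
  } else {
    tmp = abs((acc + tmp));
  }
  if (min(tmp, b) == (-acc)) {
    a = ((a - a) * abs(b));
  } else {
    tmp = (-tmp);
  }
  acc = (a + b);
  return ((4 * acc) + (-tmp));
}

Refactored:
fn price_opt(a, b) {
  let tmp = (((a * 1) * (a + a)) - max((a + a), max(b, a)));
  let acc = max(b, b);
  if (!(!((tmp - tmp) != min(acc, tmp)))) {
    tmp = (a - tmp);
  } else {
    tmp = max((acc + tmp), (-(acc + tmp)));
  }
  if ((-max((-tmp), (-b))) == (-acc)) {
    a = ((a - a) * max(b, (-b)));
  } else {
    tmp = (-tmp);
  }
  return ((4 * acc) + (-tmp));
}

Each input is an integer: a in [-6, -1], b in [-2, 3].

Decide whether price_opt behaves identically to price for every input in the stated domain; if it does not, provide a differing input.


Consider the input a=-6, b=-2.
price: tmp = 74; acc = -2; (!((tmp - tmp) == min(acc, tmp))) -> true; tmp = -80; (min(tmp, b) == (-acc)) -> false; tmp = 80; acc = -8; return -112
price_opt: tmp = 74; acc = -2; (!(!((tmp - tmp) != min(acc, tmp)))) -> true; tmp = -80; ((-max((-tmp), (-b))) == (-acc)) -> false; tmp = 80; return -88
-112 != -88, so the rewrite changes behavior.
verdict: not equivalent; witness: a=-6, b=-2


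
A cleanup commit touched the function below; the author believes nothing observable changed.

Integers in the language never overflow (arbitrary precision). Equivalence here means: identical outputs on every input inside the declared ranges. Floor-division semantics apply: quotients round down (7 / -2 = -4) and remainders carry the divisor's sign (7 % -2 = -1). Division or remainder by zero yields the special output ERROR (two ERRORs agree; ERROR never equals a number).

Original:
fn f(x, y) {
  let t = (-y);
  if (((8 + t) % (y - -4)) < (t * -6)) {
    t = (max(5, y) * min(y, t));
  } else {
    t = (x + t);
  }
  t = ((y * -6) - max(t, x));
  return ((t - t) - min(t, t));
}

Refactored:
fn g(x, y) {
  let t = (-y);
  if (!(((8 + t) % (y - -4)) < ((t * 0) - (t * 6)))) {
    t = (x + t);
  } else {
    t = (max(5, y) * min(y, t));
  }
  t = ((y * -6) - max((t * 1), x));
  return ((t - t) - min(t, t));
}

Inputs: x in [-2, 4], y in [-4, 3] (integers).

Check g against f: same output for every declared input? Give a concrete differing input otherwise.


Reading the diff, among the changes: constant usage differs; arithmetic usage differs; boolean connective usage differs.
Spot check at x=0, y=-3 — f: t := 3 | (((8 + t) % (y - -4)) < (t * -6)): false | t := 3 | t := 15 | result -15. g: t := 3 | (!(((8 + t) % (y - -4)) < ((t * 0) - (t * 6)))): true | t := 3 | t := 15 | result -15. Both give -15.
Every one of the 56 inputs gives matching results.
verdict: equivalent


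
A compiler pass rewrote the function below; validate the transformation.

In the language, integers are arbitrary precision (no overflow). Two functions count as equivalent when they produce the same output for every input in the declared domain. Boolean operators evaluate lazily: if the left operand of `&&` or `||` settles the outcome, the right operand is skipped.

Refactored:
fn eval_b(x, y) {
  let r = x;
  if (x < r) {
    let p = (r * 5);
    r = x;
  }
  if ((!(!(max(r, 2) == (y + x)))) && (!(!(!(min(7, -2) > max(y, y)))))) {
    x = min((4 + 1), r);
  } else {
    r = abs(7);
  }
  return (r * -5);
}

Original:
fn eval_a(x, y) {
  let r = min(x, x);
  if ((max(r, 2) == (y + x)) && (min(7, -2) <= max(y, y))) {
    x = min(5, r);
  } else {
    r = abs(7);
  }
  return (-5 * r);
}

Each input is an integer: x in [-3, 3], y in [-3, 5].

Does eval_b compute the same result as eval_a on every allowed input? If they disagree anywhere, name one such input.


This is a faithful refactor — statement counts differ, plus boolean connective usage differs, plus constant usage differs, plus arithmetic usage differs, plus min/max/abs usage differs, plus comparison usage differs, plus local variable names differ, plus branching structure differs, but the computed results match everywhere.
Spot check at x=0, y=1 — eval_a: r = 0; ((max(r, 2) == (y + x)) && (min(7, -2) <= max(y, y))) -> false; r = 7; return -35. eval_b: r = 0; (x < r) -> false; ((!(!(max(r, 2) == (y + x)))) && (!(!(!(min(7, -2) > max(y, y)))))) -> false; r = 7; return -35. Both give -35.
Sweeping the whole domain (63 inputs) finds no disagreement.
verdict: equivalent


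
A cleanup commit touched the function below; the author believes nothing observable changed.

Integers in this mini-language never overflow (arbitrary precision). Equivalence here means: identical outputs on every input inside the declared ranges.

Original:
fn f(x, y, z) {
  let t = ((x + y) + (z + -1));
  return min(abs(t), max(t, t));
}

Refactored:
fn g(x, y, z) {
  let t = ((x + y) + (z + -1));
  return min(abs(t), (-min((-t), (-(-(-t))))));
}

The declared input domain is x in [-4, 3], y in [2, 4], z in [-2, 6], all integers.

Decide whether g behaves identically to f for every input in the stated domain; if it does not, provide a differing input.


The two versions differ — the changes include min/max/abs usage differs.
As a probe, take x=-1, y=2, z=3: f runs t becomes 3; next final value 3; g runs t becomes 3; next final value 3; both end at 3.
Every one of the 216 inputs gives matching results.
verdict: equivalent


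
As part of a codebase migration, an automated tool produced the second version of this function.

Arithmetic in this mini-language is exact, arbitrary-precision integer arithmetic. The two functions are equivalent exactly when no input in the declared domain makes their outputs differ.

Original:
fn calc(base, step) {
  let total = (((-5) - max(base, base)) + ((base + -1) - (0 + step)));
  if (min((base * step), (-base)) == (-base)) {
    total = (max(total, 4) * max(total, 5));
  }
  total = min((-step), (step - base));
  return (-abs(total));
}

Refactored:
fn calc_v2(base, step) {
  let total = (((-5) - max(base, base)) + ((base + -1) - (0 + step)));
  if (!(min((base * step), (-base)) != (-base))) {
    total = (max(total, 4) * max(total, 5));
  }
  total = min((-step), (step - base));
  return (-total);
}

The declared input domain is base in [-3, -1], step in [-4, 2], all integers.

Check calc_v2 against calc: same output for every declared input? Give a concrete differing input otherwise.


Evaluate both at base=-3, step=-4.
calc: total = -2; (min((base * step), (-base)) == (-base)) -> true; total = 20; total = -1; return -1
calc_v2: total = -2; (!(min((base * step), (-base)) != (-base))) -> true; total = 20; total = -1; return 1
-1 vs 1 — the two versions disagree here.
verdict: not equivalent; witness: base=-3, step=-4


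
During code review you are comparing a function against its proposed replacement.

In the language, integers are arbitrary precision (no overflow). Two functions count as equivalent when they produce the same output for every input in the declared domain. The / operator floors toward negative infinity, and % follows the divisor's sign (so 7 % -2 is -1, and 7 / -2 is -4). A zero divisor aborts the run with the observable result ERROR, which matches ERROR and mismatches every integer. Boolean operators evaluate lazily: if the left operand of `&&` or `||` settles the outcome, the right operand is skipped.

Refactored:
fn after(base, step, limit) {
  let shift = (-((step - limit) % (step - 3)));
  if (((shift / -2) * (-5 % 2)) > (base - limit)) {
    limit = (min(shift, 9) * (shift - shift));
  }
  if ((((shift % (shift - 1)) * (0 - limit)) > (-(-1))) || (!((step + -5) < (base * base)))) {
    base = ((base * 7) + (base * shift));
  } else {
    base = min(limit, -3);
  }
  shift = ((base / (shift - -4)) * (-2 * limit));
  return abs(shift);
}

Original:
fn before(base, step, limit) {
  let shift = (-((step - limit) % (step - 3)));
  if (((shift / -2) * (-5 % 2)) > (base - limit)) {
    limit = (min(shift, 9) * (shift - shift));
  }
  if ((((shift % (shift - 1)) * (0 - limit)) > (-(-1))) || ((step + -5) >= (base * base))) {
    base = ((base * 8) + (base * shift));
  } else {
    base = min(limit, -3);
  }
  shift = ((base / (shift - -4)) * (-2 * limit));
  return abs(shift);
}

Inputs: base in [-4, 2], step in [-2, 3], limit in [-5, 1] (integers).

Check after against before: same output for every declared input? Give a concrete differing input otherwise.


Consider the input base=-4, step=-2, limit=-4.
before: shift = 3; (((shift / -2) * (-5 % 2)) > (base - limit)) -> false; ((((shift % (shift - 1)) * (0 - limit)) > (-(-1))) || ((step + -5) >= (base * base))) -> true; base = -44; shift = -56; return 56
after: shift = 3; (((shift / -2) * (-5 % 2)) > (base - limit)) -> false; ((((shift % (shift - 1)) * (0 - limit)) > (-(-1))) || (!((step + -5) < (base * base)))) -> true; base = -40; shift = -48; return 48
56 against 48: the behavior changed.
verdict: not equivalent; witness: base=-4, step=-2, limit=-4


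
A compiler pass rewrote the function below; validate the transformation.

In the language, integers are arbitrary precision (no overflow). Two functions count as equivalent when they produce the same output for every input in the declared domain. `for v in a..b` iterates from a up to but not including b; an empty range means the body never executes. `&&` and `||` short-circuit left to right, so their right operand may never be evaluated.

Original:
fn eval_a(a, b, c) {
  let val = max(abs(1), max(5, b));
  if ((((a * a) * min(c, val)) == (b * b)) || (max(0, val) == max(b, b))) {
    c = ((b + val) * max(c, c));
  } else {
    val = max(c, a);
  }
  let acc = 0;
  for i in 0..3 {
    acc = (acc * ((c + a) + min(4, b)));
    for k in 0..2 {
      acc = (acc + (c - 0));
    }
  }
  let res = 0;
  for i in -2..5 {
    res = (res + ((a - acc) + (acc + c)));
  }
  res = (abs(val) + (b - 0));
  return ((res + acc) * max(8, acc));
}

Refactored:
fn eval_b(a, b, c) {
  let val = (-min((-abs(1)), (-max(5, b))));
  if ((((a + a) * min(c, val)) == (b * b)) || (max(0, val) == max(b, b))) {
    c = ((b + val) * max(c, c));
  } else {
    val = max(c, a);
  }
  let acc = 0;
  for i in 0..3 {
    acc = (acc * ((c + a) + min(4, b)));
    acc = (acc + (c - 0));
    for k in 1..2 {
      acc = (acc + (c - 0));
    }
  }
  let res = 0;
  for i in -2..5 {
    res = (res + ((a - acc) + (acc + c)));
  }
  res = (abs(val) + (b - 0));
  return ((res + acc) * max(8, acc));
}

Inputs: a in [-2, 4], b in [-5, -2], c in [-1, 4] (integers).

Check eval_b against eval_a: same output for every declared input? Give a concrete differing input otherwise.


Evaluate both at a=-2, b=-4, c=4.
eval_a: val := 5 | ((((a * a) * min(c, val)) == (b * b)) || (max(0, val) == max(b, b))): true | c := 4 | acc := 0 | iter i=0: | acc := 0 | iter k=0: | acc := 4 | iter k=1: | acc := 8 | iter i=1: | acc := -16 | iter k=0: | acc := -12 | iter k=1: | acc := -8 | iter i=2: | acc := 16 | iter k=0: | acc := 20 | iter k=1: | acc := 24 | res := 0 | iter i=-2: | res := 2 | iter i=-1: | res := 4 | iter i=0: | res := 6 | iter i=1: | res := 8 | iter i=2: | res := 10 | iter i=3: | res := 12 | iter i=4: | res := 14 | res := 1 | result 600
eval_b: val := 5 | ((((a + a) * min(c, val)) == (b * b)) || (max(0, val) == max(b, b))): false | val := 4 | acc := 0 | iter i=0: | acc := 0 | acc := 4 | iter k=1: | acc := 8 | iter i=1: | acc := -16 | acc := -12 | iter k=1: | acc := -8 | iter i=2: | acc := 16 | acc := 20 | iter k=1: | acc := 24 | res := 0 | iter i=-2: | res := 2 | iter i=-1: | res := 4 | iter i=0: | res := 6 | iter i=1: | res := 8 | iter i=2: | res := 10 | iter i=3: | res := 12 | iter i=4: | res := 14 | res := 0 | result 576
600 != 576, so the rewrite changes behavior.
verdict: not equivalent; witness: a=-2, b=-4, c=4


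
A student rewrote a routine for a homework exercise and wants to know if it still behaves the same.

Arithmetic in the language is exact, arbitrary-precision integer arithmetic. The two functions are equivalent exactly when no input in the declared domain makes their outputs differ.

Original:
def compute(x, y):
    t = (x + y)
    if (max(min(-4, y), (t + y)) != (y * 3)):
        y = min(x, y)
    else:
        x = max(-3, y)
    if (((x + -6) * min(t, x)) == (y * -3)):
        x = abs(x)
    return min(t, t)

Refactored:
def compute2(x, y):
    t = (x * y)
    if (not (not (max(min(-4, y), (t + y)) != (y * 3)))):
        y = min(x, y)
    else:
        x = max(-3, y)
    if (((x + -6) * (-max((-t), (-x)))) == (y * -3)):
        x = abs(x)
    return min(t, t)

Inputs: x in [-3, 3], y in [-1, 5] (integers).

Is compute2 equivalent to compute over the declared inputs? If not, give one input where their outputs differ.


Take x=-3, y=-1.
compute: t=-4, then (max(min(-4, y), (t + y)) != (y * 3)) is true, then y=-3, then (((x + -6) * min(t, x)) == (y * -3)) is false, then returns -4
compute2: t=3, then (not (not (max(min(-4, y), (t + y)) != (y * 3)))) is true, then y=-3, then (((x + -6) * (-max((-t), (-x)))) == (y * -3)) is false, then returns 3
-4 != 3, so the rewrite changes behavior.
verdict: not equivalent; witness: x=-3, y=-1


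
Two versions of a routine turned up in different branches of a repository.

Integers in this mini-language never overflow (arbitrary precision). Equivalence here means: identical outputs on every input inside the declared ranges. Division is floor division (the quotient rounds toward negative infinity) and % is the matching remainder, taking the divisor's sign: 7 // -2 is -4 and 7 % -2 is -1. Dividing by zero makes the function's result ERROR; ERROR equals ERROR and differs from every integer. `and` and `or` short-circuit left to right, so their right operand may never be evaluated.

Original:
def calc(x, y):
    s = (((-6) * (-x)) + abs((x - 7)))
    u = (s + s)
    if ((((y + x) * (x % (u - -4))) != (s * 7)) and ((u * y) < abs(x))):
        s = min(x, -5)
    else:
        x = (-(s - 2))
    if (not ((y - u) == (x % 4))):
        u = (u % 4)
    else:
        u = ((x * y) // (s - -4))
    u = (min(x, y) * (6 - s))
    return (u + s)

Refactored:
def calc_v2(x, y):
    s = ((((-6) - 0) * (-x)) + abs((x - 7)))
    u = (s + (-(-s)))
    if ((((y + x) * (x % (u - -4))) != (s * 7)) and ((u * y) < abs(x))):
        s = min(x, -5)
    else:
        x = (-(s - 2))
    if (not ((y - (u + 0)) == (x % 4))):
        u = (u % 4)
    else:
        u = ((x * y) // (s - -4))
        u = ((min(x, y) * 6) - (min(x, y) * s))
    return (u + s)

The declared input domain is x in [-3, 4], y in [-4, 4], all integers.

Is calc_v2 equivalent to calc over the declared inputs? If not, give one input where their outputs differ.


Run the pair on x=-3, y=-4.
calc: s = -8; u = -16; ((((y + x) * (x % (u - -4))) != (s * 7)) and ((u * y) < abs(x))) -> false; x = 10; (not ((y - u) == (x % 4))) -> true; u = 0; u = -56; return -64
calc_v2: s = -8; u = -16; ((((y + x) * (x % (u - -4))) != (s * 7)) and ((u * y) < abs(x))) -> false; x = 10; (not ((y - (u + 0)) == (x % 4))) -> true; u = 0; return -8
-64 and -8 differ, so these are not the same function on this domain.
verdict: not equivalent; witness: x=-3, y=-4


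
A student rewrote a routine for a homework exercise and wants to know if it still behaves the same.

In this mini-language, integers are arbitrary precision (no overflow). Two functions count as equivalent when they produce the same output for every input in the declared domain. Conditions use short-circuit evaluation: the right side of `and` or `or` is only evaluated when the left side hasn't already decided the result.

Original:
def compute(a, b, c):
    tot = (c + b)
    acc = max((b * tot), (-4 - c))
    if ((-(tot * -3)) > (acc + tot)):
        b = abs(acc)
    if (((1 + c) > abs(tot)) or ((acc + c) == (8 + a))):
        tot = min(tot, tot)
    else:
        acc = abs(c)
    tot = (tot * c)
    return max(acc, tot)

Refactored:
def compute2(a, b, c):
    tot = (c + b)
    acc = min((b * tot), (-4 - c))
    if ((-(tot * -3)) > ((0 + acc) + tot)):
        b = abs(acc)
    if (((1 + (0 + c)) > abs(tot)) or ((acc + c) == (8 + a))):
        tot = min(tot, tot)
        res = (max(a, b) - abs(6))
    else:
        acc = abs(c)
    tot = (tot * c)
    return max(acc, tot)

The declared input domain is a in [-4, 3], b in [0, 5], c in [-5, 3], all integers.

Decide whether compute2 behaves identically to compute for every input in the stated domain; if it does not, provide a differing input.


Try a=-4, b=2, c=0.
compute: tot := 2 | acc := 4 | ((-(tot * -3)) > (acc + tot)): false | (((1 + c) > abs(tot)) or ((acc + c) == (8 + a))): true | tot := 2 | tot := 0 | result 4
compute2: tot := 2 | acc := -4 | ((-(tot * -3)) > ((0 + acc) + tot)): true | b := 4 | (((1 + (0 + c)) > abs(tot)) or ((acc + c) == (8 + a))): false | acc := 0 | tot := 0 | result 0
4 != 0, so the rewrite changes behavior.
verdict: not equivalent; witness: a=-4, b=2, c=0


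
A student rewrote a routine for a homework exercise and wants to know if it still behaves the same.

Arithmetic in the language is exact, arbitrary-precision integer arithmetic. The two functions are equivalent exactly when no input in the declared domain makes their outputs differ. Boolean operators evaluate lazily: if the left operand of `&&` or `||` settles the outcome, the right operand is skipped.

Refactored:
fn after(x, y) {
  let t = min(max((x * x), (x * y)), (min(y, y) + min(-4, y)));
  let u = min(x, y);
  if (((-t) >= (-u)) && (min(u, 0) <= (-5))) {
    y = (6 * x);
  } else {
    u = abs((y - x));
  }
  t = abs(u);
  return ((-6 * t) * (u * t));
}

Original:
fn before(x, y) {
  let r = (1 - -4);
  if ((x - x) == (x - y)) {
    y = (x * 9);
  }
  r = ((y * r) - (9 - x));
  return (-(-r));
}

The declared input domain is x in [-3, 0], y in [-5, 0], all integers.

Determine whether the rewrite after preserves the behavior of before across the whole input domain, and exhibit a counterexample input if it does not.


Input x=-3, y=-5: -37 from before versus 750 from after.
verdict: not equivalent; witness: x=-3, y=-5


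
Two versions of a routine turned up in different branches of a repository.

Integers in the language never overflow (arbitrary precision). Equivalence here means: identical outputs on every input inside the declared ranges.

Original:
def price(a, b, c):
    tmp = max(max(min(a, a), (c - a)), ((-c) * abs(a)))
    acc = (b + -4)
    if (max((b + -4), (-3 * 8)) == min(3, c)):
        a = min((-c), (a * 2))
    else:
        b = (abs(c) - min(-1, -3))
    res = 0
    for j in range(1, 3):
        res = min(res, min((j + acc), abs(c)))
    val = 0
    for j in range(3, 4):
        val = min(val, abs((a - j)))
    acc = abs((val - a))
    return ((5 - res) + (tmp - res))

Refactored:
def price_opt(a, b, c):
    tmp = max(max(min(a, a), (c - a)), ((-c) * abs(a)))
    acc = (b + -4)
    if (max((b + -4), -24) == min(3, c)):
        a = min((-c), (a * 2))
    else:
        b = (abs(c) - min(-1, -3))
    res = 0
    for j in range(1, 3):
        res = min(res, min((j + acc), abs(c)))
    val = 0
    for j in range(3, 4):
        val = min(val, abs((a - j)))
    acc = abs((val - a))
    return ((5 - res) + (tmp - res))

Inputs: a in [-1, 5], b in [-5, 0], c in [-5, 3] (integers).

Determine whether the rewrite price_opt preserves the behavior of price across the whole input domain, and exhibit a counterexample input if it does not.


Comparing the listings, the differences include: arithmetic usage differs, and constant usage differs.
Spot check at a=5, b=-2, c=-2 — price: tmp = 10; acc = -6; (max((b + -4), (-3 * 8)) == min(3, c)) -> false; b = 5; res = 0; [j=1]; res = -5; [j=2]; res = -5; val = 0; [j=3]; val = 0; acc = 5; return 25. price_opt: tmp = 10; acc = -6; (max((b + -4), -24) == min(3, c)) -> false; b = 5; res = 0; [j=1]; res = -5; [j=2]; res = -5; val = 0; [j=3]; val = 0; acc = 5; return 25. Both give 25.
Checked all 378 inputs in the declared domain: the outputs agree on every one.
verdict: equivalent
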